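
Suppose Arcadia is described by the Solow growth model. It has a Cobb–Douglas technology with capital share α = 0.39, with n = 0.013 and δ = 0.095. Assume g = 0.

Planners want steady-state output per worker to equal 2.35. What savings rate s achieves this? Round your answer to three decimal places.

At the steady state, Δk = 0, so s·k^α = (n + δ)·k.
Since y* = [s/(n + δ)]^(α/(1−α)), we have s/(n + δ) = (y*)^((1−α)/α) = 2.35^1.5641 = 3.8053.
Therefore s = 3.8053 × (n + δ) = 3.8053 × 0.108 = 0.4110.

s ≈ 0.411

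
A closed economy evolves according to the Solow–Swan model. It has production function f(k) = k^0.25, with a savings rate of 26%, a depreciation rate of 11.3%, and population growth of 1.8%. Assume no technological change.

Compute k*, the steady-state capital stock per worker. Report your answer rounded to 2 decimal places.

k* = 2.49

In steady state, investment equals break-even investment: s·k^α = (n + δ)·k.
Rearranging, k^(1−α) = s / (n + δ).
k^0.75 = 0.26 / (0.018 + 0.113) = 0.26 / 0.131 = 1.9847
k* = 1.9847^(1/0.75) ≈ 2.4942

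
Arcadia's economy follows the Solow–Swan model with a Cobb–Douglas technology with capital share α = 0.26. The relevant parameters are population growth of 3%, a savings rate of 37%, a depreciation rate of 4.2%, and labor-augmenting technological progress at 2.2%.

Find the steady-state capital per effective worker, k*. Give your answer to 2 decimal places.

k* = 6.37

At the steady state, Δk = 0, so s·k^α = (n + g + δ)·k.
Rearranging, k^(1−α) = s / (n + g + δ).
k^0.74 = 0.37 / (0.030 + 0.022 + 0.042) = 0.37 / 0.094 = 3.9362
k* = 3.9362^(1/0.74) ≈ 6.3703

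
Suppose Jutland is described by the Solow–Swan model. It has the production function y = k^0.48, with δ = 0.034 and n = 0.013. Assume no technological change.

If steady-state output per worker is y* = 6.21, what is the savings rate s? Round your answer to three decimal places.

In steady state, investment equals break-even investment: s·k^α = (n + δ)·k.
Since y* = [s/(n + δ)]^(α/(1−α)), we have s/(n + δ) = (y*)^((1−α)/α) = 6.21^1.0833 = 7.2303.
Therefore s = 7.2303 × (n + δ) = 7.2303 × 0.047 = 0.3398.

s ≈ 0.340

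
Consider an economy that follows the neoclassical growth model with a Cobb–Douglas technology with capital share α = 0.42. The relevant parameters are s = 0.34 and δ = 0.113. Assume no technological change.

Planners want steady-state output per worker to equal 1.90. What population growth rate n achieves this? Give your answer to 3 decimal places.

At the steady state, Δk = 0, so s·k^α = (n + δ)·k.
Since y* = [s/(n + δ)]^(α/(1−α)), we have s/(n + δ) = (y*)^((1−α)/α) = 1.90^1.381 = 2.4264.
Therefore n + δ = s / 2.4264 = 0.34 / 2.4264 = 0.1401, so n = 0.1401 − 0.113 = 0.0271.

n ≈ 0.027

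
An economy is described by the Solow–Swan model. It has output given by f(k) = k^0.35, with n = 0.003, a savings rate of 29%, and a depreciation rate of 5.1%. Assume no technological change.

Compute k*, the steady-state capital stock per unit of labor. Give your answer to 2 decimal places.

In steady state, investment equals break-even investment: s·k^α = (n + δ)·k.
Dividing both sides by k: k^(1−α) = s / (n + δ).
k^0.65 = 0.29 / (0.003 + 0.051) = 0.29 / 0.054 = 5.3704
k* = 5.3704^(1/0.65) ≈ 13.2766

k* = 13.28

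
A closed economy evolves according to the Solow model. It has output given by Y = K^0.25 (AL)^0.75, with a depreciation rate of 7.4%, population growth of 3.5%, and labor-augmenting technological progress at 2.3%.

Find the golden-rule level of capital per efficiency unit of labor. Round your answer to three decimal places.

The golden rule sets f'(k) = n + g + δ, i.e. α·k^(α−1) = n + g + δ.
So k^(1−α) = α / (n + g + δ) = 0.25 / 0.132 = 1.8939.
k_gold = 1.8939^(1/0.75) ≈ 2.3432

k_gold ≈ 2.343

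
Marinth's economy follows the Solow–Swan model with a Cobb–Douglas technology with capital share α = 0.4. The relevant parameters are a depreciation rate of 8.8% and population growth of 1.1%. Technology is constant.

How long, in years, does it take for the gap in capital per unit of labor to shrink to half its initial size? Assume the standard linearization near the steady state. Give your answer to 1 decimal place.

Near the steady state the convergence rate is λ = (1 − α)(n + δ).
λ = (1 − 0.4) × 0.099 = 0.6 × 0.099 = 0.0594
Half-life = ln 2 / λ = 0.6931 / 0.0594 ≈ 11.67 years

t_½ ≈ 11.7 years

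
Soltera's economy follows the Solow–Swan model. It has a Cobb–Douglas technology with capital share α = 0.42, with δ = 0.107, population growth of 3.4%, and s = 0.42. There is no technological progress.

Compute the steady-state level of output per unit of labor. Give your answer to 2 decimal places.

In steady state, investment equals break-even investment: s·k^α = (n + δ)·k.
Rearranging, k^(1−α) = s / (n + δ).
k^0.58 = 0.42 / (0.034 + 0.107) = 0.42 / 0.141 = 2.9787
k* = 2.9787^(1/0.58) ≈ 6.5658
y* = (k*)^α = 6.5658^0.42 ≈ 2.2042

y* = 2.20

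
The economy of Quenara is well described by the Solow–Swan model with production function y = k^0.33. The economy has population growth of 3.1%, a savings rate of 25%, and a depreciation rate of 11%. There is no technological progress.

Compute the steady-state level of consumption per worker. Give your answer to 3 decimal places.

In steady state, investment equals break-even investment: s·k^α = (n + δ)·k.
Rearranging, k^(1−α) = s / (n + δ).
k^0.67 = 0.25 / (0.031 + 0.110) = 0.25 / 0.141 = 1.7730
k* = 1.7730^(1/0.67) ≈ 2.3508
y* = (k*)^α = 2.3508^0.33 ≈ 1.3259
c* = (1 − s)·y* = (1 − 0.25) × 1.3259 ≈ 0.9944

c* ≈ 0.994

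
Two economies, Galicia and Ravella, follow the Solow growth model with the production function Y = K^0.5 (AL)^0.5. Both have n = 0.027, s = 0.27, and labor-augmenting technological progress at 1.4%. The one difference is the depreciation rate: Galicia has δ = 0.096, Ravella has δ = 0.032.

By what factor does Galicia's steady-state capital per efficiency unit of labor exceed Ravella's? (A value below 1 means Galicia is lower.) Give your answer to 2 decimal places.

Steady-state k* = [s/(n + g + δ)]^(1/(1−α)), so the ratio is [ (s_G/(n + g + δ)_G) / (s_R/(n + g + δ)_R) ]^2.
s_G/(n + g + δ)_G = 0.27/0.137 = 1.9708; s_R/(n + g + δ)_R = 0.27/0.073 = 3.6986.
Ratio = (1.9708/3.6986)^2 = 0.5329^2 ≈ 0.2840

k*_G / k*_R ≈ 0.28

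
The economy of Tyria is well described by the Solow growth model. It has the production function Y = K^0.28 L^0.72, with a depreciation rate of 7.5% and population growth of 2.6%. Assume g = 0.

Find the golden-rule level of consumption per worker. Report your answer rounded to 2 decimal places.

At the golden rule, f'(k) = n + δ, so α·k^(α−1) = n + δ and k_gold = (α/(n + δ))^(1/(1−α)).
k_gold = (0.28/0.101)^(1/0.72) = 2.7723^1.3889 ≈ 4.1216
c_gold = f(k_gold) − (n + δ)·k_gold = 1.4867 − 0.101×4.1216 ≈ 1.0704

c_gold ≈ 1.07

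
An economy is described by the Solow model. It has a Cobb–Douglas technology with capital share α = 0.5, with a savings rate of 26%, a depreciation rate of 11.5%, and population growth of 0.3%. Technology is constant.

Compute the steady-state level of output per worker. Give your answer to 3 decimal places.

Steady state requires s·f(k) = (n + δ)·k, i.e. s·k^α = (n + δ)·k.
Dividing both sides by k: k^(1−α) = s / (n + δ).
k^0.5 = 0.26 / (0.003 + 0.115) = 0.26 / 0.118 = 2.2034
k* = 2.2034^(1/0.5) ≈ 4.8550
y* = (k*)^α = 4.8550^0.5 ≈ 2.2034

y* ≈ 2.203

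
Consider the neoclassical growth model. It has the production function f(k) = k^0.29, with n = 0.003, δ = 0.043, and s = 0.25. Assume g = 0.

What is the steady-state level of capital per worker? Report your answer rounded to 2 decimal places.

At the steady state, Δk = 0, so s·k^α = (n + δ)·k.
Dividing both sides by k: k^(1−α) = s / (n + δ).
k^0.71 = 0.25 / (0.003 + 0.043) = 0.25 / 0.046 = 5.4348
k* = 5.4348^(1/0.71) ≈ 10.8510

k* = 10.85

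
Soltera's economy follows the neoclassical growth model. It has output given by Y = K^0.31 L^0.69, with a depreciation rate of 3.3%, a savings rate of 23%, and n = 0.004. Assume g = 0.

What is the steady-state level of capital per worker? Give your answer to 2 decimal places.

Steady state requires s·f(k) = (n + δ)·k, i.e. s·k^α = (n + δ)·k.
Rearranging, k^(1−α) = s / (n + δ).
k^0.69 = 0.23 / (0.004 + 0.033) = 0.23 / 0.037 = 6.2162
k* = 6.2162^(1/0.69) ≈ 14.1266

k* ≈ 14.13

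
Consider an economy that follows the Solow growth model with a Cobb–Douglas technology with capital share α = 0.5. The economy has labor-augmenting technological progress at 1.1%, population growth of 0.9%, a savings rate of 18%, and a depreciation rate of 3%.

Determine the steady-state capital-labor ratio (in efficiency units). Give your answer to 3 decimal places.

k* ≈ 12.960

Steady state requires s·f(k) = (n + g + δ)·k, i.e. s·k^α = (n + g + δ)·k.
Rearranging, k^(1−α) = s / (n + g + δ).
k^0.5 = 0.18 / (0.009 + 0.011 + 0.030) = 0.18 / 0.050 = 3.6000
k* = 3.6000^(1/0.5) ≈ 12.9600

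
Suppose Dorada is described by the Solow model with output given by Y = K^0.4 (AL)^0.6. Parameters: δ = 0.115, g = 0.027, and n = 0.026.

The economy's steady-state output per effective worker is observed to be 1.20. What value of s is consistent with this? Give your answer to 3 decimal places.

s ≈ 0.221

Steady state requires s·f(k) = (n + g + δ)·k, i.e. s·k^α = (n + g + δ)·k.
Since y* = [s/(n + g + δ)]^(α/(1−α)), we have s/(n + g + δ) = (y*)^((1−α)/α) = 1.20^1.5 = 1.3145.
Therefore s = 1.3145 × (n + g + δ) = 1.3145 × 0.168 = 0.2208.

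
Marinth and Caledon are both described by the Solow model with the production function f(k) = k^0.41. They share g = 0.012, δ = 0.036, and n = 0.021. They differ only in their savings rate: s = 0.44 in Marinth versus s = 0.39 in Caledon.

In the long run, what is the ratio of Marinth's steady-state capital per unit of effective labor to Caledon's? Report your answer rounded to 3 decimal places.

Steady-state k* = [s/(n + g + δ)]^(1/(1−α)), so the ratio is [ (s_M/(n + g + δ)_M) / (s_C/(n + g + δ)_C) ]^1.6949.
s_M/(n + g + δ)_M = 0.44/0.069 = 6.3768; s_C/(n + g + δ)_C = 0.39/0.069 = 5.6522.
Ratio = (6.3768/5.6522)^1.6949 = 1.1282^1.6949 ≈ 1.2268

k*_M / k*_C ≈ 1.227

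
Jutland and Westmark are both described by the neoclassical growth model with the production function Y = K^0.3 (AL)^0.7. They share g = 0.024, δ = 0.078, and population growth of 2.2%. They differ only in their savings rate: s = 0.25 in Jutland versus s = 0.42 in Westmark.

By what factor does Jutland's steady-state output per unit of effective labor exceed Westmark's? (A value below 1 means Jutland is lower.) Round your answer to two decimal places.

y*_J / y*_W ≈ 0.80

Steady-state y* = [s/(n + g + δ)]^(α/(1−α)), so the ratio is [ (s_J/(n + g + δ)_J) / (s_W/(n + g + δ)_W) ]^0.4286.
s_J/(n + g + δ)_J = 0.25/0.124 = 2.0161; s_W/(n + g + δ)_W = 0.42/0.124 = 3.3871.
Ratio = (2.0161/3.3871)^0.4286 = 0.5952^0.4286 ≈ 0.8006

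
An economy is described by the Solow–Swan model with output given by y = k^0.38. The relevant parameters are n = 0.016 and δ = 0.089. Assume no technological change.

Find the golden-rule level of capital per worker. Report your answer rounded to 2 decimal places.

k_gold ≈ 7.96

The golden rule sets f'(k) = n + δ, i.e. α·k^(α−1) = n + δ.
So k^(1−α) = α / (n + δ) = 0.38 / 0.105 = 3.6190.
k_gold = 3.6190^(1/0.62) ≈ 7.9607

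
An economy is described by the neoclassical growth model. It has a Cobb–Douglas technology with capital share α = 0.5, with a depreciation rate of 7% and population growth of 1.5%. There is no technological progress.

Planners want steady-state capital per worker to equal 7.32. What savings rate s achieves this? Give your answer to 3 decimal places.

Steady state requires s·f(k) = (n + δ)·k, i.e. s·k^α = (n + δ)·k.
So s / (n + δ) = (k*)^(1−α) = 7.32^0.5 = 2.7055.
Therefore s = 2.7055 × (n + δ) = 2.7055 × 0.085 = 0.2300.

s ≈ 0.230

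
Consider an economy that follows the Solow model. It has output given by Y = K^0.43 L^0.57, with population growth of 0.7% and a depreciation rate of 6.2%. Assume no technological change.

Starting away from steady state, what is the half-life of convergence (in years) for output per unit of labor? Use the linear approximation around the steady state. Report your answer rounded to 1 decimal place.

about 17.6 years

Near the steady state the convergence rate is λ = (1 − α)(n + δ).
λ = (1 − 0.43) × 0.069 = 0.57 × 0.069 = 0.03933
Half-life = ln 2 / λ = 0.6931 / 0.03933 ≈ 17.62 years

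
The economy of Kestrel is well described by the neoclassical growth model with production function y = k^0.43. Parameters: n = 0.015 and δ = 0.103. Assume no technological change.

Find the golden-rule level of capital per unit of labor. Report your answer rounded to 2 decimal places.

k_gold ≈ 9.67

The golden rule sets f'(k) = n + δ, i.e. α·k^(α−1) = n + δ.
So k^(1−α) = α / (n + δ) = 0.43 / 0.118 = 3.6441.
k_gold = 3.6441^(1/0.57) ≈ 9.6660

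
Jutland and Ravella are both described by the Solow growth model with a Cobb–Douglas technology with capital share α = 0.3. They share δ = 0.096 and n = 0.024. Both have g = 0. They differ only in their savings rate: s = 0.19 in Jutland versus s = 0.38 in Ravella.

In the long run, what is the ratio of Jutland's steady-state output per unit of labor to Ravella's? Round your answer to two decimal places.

ratio ≈ 0.74

Steady-state y* = [s/(n + δ)]^(α/(1−α)), so the ratio is [ (s_J/(n + δ)_J) / (s_R/(n + δ)_R) ]^0.4286.
s_J/(n + δ)_J = 0.19/0.120 = 1.5833; s_R/(n + δ)_R = 0.38/0.120 = 3.1667.
Ratio = (1.5833/3.1667)^0.4286 = 0.5000^0.4286 ≈ 0.7430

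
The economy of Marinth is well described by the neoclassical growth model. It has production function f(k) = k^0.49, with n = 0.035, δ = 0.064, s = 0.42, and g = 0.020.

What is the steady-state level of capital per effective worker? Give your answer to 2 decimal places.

k* = 11.86

At the steady state, Δk = 0, so s·k^α = (n + g + δ)·k.
Dividing both sides by k: k^(1−α) = s / (n + g + δ).
k^0.51 = 0.42 / (0.035 + 0.020 + 0.064) = 0.42 / 0.119 = 3.5294
k* = 3.5294^(1/0.51) ≈ 11.8556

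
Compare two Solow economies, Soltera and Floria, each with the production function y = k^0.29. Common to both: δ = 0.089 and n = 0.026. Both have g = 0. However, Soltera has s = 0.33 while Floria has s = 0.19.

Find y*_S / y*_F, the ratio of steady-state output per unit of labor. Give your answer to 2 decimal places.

Steady-state y* = [s/(n + δ)]^(α/(1−α)), so the ratio is [ (s_S/(n + δ)_S) / (s_F/(n + δ)_F) ]^0.4085.
s_S/(n + δ)_S = 0.33/0.115 = 2.8696; s_F/(n + δ)_F = 0.19/0.115 = 1.6522.
Ratio = (2.8696/1.6522)^0.4085 = 1.7368^0.4085 ≈ 1.2530

y*_S / y*_F ≈ 1.25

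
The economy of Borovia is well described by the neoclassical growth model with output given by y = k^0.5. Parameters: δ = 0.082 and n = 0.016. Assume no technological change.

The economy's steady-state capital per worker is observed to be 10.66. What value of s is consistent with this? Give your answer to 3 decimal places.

s ≈ 0.320

In steady state, investment equals break-even investment: s·k^α = (n + δ)·k.
So s / (n + δ) = (k*)^(1−α) = 10.66^0.5 = 3.2650.
Therefore s = 3.2650 × (n + δ) = 3.2650 × 0.098 = 0.3200.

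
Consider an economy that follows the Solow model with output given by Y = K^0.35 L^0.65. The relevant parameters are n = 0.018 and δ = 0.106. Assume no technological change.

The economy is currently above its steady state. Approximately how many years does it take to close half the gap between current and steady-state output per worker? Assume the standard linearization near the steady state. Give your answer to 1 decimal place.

Near the steady state the convergence rate is λ = (1 − α)(n + δ).
λ = (1 − 0.35) × 0.124 = 0.65 × 0.124 = 0.0806
Half-life = ln 2 / λ = 0.6931 / 0.0806 ≈ 8.60 years

half-life ≈ 8.6 years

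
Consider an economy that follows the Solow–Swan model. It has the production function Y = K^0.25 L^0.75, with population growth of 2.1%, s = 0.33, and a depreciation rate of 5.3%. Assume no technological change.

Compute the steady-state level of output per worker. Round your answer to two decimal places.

Steady state requires s·f(k) = (n + δ)·k, i.e. s·k^α = (n + δ)·k.
Rearranging, k^(1−α) = s / (n + δ).
k^0.75 = 0.33 / (0.021 + 0.053) = 0.33 / 0.074 = 4.4595
k* = 4.4595^(1/0.75) ≈ 7.3403
y* = (k*)^α = 7.3403^0.25 ≈ 1.6460

y* ≈ 1.65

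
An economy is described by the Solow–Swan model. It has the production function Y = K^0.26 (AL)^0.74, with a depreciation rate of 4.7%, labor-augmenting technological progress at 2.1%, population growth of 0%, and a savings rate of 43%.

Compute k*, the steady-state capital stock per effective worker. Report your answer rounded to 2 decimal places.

Steady state requires s·f(k) = (n + g + δ)·k, i.e. s·k^α = (n + g + δ)·k.
Dividing both sides by k: k^(1−α) = s / (n + g + δ).
k^0.74 = 0.43 / (0.000 + 0.021 + 0.047) = 0.43 / 0.068 = 6.3235
k* = 6.3235^(1/0.74) ≈ 12.0886

k* = 12.09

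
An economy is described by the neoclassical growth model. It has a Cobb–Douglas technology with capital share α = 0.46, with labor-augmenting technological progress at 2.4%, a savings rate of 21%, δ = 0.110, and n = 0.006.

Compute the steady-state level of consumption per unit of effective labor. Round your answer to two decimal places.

c* ≈ 1.12

At the steady state, Δk = 0, so s·k^α = (n + g + δ)·k.
Dividing both sides by k: k^(1−α) = s / (n + g + δ).
k^0.54 = 0.21 / (0.006 + 0.024 + 0.110) = 0.21 / 0.140 = 1.5000
k* = 1.5000^(1/0.54) ≈ 2.1188
y* = (k*)^α = 2.1188^0.46 ≈ 1.4125
c* = (1 − s)·y* = (1 − 0.21) × 1.4125 ≈ 1.1159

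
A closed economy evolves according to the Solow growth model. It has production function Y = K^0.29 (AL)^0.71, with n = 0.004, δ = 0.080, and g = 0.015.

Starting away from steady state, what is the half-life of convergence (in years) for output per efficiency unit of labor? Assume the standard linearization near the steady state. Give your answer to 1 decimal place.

Near the steady state the convergence rate is λ = (1 − α)(n + g + δ).
λ = (1 − 0.29) × 0.099 = 0.71 × 0.099 = 0.07029
Half-life = ln 2 / λ = 0.6931 / 0.07029 ≈ 9.86 years

about 9.9 years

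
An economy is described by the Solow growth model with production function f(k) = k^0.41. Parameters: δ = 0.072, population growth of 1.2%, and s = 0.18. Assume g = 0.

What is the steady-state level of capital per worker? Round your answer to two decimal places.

At the steady state, Δk = 0, so s·k^α = (n + δ)·k.
Dividing both sides by k: k^(1−α) = s / (n + δ).
k^0.59 = 0.18 / (0.012 + 0.072) = 0.18 / 0.084 = 2.1429
k* = 2.1429^(1/0.59) ≈ 3.6393

k* = 3.64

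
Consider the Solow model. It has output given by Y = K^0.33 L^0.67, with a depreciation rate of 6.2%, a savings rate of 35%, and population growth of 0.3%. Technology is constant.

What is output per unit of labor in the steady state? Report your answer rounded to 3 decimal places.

At the steady state, Δk = 0, so s·k^α = (n + δ)·k.
Dividing both sides by k: k^(1−α) = s / (n + δ).
k^0.67 = 0.35 / (0.003 + 0.062) = 0.35 / 0.065 = 5.3846
k* = 5.3846^(1/0.67) ≈ 12.3388
y* = (k*)^α = 12.3388^0.33 ≈ 2.2915

y* = 2.292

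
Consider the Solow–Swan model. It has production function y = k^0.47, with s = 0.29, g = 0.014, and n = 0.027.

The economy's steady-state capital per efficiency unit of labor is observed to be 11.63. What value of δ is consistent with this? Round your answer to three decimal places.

At the steady state, Δk = 0, so s·k^α = (n + g + δ)·k.
So s / (n + g + δ) = (k*)^(1−α) = 11.63^0.53 = 3.6708.
Therefore n + g + δ = s / 3.6708 = 0.29 / 3.6708 = 0.0790, so δ = 0.0790 − 0.041 = 0.0380.

δ ≈ 0.038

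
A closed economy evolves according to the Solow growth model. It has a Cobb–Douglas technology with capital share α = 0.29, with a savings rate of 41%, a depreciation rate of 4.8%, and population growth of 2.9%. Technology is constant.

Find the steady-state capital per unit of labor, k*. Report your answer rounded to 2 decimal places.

Steady state requires s·f(k) = (n + δ)·k, i.e. s·k^α = (n + δ)·k.
Dividing both sides by k: k^(1−α) = s / (n + δ).
k^0.71 = 0.41 / (0.029 + 0.048) = 0.41 / 0.077 = 5.3247
k* = 5.3247^(1/0.71) ≈ 10.5427

k* ≈ 10.54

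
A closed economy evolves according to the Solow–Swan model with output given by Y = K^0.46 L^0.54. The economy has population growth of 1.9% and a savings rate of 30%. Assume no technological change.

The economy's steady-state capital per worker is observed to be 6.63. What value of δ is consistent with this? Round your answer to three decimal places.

At the steady state, Δk = 0, so s·k^α = (n + δ)·k.
So s / (n + δ) = (k*)^(1−α) = 6.63^0.54 = 2.7773.
Therefore n + δ = s / 2.7773 = 0.30 / 2.7773 = 0.1080, so δ = 0.1080 − 0.019 = 0.0890.

δ ≈ 0.089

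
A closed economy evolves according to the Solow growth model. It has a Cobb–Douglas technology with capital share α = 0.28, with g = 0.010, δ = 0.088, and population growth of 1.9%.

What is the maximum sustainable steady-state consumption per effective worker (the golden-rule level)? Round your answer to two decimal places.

At the golden rule, f'(k) = n + g + δ, so α·k^(α−1) = n + g + δ and k_gold = (α/(n + g + δ))^(1/(1−α)).
k_gold = (0.28/0.117)^(1/0.72) = 2.3932^1.3889 ≈ 3.3602
c_gold = f(k_gold) − (n + g + δ)·k_gold = 1.4040 − 0.117×3.3602 ≈ 1.0109

c_gold ≈ 1.01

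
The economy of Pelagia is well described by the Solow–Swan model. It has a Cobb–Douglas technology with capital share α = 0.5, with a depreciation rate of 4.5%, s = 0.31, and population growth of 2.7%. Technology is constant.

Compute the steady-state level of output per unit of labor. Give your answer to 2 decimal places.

At the steady state, Δk = 0, so s·k^α = (n + δ)·k.
Rearranging, k^(1−α) = s / (n + δ).
k^0.5 = 0.31 / (0.027 + 0.045) = 0.31 / 0.072 = 4.3056
k* = 4.3056^(1/0.5) ≈ 18.5382
y* = (k*)^α = 18.5382^0.5 ≈ 4.3056

y* ≈ 4.31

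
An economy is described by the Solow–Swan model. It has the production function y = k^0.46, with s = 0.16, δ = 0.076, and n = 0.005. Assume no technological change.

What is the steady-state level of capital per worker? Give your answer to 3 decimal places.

Steady state requires s·f(k) = (n + δ)·k, i.e. s·k^α = (n + δ)·k.
Dividing both sides by k: k^(1−α) = s / (n + δ).
k^0.54 = 0.16 / (0.005 + 0.076) = 0.16 / 0.081 = 1.9753
k* = 1.9753^(1/0.54) ≈ 3.5275

k* = 3.528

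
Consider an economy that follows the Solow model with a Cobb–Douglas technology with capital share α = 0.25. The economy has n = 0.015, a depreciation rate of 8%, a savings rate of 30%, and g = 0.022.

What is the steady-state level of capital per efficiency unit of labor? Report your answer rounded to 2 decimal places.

At the steady state, Δk = 0, so s·k^α = (n + g + δ)·k.
Dividing both sides by k: k^(1−α) = s / (n + g + δ).
k^0.75 = 0.30 / (0.015 + 0.022 + 0.080) = 0.30 / 0.117 = 2.5641
k* = 2.5641^(1/0.75) ≈ 3.5095

k* ≈ 3.51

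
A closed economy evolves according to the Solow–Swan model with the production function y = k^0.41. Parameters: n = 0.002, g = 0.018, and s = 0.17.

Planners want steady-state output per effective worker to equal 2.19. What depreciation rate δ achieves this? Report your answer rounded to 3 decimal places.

In steady state, investment equals break-even investment: s·k^α = (n + g + δ)·k.
Since y* = [s/(n + g + δ)]^(α/(1−α)), we have s/(n + g + δ) = (y*)^((1−α)/α) = 2.19^1.439 = 3.0896.
Therefore n + g + δ = s / 3.0896 = 0.17 / 3.0896 = 0.0550, so δ = 0.0550 − 0.020 = 0.0350.

δ ≈ 0.035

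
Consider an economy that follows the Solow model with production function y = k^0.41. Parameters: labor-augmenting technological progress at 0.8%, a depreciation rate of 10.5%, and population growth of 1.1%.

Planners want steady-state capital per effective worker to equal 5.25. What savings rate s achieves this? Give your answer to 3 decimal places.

In steady state, investment equals break-even investment: s·k^α = (n + g + δ)·k.
So s / (n + g + δ) = (k*)^(1−α) = 5.25^0.59 = 2.6601.
Therefore s = 2.6601 × (n + g + δ) = 2.6601 × 0.124 = 0.3299.

s ≈ 0.330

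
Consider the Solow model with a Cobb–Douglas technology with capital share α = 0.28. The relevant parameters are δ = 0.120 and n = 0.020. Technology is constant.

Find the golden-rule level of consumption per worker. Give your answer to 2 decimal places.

At the golden rule, f'(k) = n + δ, so α·k^(α−1) = n + δ and k_gold = (α/(n + δ))^(1/(1−α)).
k_gold = (0.28/0.140)^(1/0.72) = 2.0000^1.3889 ≈ 2.6188
c_gold = f(k_gold) − (n + δ)·k_gold = 1.3094 − 0.140×2.6188 ≈ 0.9428

c_gold ≈ 0.94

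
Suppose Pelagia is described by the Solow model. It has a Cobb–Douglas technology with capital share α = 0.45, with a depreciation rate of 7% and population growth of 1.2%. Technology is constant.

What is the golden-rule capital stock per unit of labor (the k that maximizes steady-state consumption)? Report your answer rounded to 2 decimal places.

k_gold ≈ 22.10

The golden rule sets f'(k) = n + δ, i.e. α·k^(α−1) = n + δ.
So k^(1−α) = α / (n + δ) = 0.45 / 0.082 = 5.4878.
k_gold = 5.4878^(1/0.55) ≈ 22.0984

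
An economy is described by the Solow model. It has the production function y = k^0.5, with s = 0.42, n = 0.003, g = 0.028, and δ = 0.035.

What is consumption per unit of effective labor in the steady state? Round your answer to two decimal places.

At the steady state, Δk = 0, so s·k^α = (n + g + δ)·k.
Rearranging, k^(1−α) = s / (n + g + δ).
k^0.5 = 0.42 / (0.003 + 0.028 + 0.035) = 0.42 / 0.066 = 6.3636
k* = 6.3636^(1/0.5) ≈ 40.4954
y* = (k*)^α = 40.4954^0.5 ≈ 6.3636
c* = (1 − s)·y* = (1 − 0.42) × 6.3636 ≈ 3.6909

c* = 3.69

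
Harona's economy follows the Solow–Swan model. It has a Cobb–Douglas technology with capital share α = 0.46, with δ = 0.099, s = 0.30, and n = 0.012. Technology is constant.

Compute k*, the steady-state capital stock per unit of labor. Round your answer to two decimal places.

k* ≈ 6.30

At the steady state, Δk = 0, so s·k^α = (n + δ)·k.
Dividing both sides by k: k^(1−α) = s / (n + δ).
k^0.54 = 0.30 / (0.012 + 0.099) = 0.30 / 0.111 = 2.7027
k* = 2.7027^(1/0.54) ≈ 6.3041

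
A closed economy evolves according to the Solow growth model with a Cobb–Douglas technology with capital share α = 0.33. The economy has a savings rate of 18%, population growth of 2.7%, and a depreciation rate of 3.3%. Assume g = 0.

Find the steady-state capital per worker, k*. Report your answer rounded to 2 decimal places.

k* ≈ 5.15

In steady state, investment equals break-even investment: s·k^α = (n + δ)·k.
Rearranging, k^(1−α) = s / (n + δ).
k^0.67 = 0.18 / (0.027 + 0.033) = 0.18 / 0.060 = 3.0000
k* = 3.0000^(1/0.67) ≈ 5.1537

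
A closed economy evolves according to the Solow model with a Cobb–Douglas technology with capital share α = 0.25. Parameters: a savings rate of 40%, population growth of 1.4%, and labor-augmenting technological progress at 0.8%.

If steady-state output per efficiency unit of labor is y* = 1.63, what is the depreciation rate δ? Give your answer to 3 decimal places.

Steady state requires s·f(k) = (n + g + δ)·k, i.e. s·k^α = (n + g + δ)·k.
Since y* = [s/(n + g + δ)]^(α/(1−α)), we have s/(n + g + δ) = (y*)^((1−α)/α) = 1.63^3 = 4.3307.
Therefore n + g + δ = s / 4.3307 = 0.40 / 4.3307 = 0.0924, so δ = 0.0924 − 0.022 = 0.0704.

δ ≈ 0.070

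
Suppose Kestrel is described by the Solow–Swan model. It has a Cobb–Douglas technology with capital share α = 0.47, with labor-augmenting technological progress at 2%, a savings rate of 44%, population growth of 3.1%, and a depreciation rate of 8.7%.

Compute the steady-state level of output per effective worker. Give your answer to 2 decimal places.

Steady state requires s·f(k) = (n + g + δ)·k, i.e. s·k^α = (n + g + δ)·k.
Rearranging, k^(1−α) = s / (n + g + δ).
k^0.53 = 0.44 / (0.031 + 0.020 + 0.087) = 0.44 / 0.138 = 3.1884
k* = 3.1884^(1/0.53) ≈ 8.9153
y* = (k*)^α = 8.9153^0.47 ≈ 2.7962

y* = 2.80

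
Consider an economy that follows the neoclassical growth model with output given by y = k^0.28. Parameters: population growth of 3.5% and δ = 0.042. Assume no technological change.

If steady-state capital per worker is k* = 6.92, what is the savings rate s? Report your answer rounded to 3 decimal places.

In steady state, investment equals break-even investment: s·k^α = (n + δ)·k.
So s / (n + δ) = (k*)^(1−α) = 6.92^0.72 = 4.0260.
Therefore s = 4.0260 × (n + δ) = 4.0260 × 0.077 = 0.3100.

s ≈ 0.310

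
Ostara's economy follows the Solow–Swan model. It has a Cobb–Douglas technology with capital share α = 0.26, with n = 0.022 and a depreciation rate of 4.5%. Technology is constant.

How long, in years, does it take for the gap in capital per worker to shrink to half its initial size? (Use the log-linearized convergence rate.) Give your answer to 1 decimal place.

Near the steady state the convergence rate is λ = (1 − α)(n + δ).
λ = (1 − 0.26) × 0.067 = 0.74 × 0.067 = 0.04958
Half-life = ln 2 / λ = 0.6931 / 0.04958 ≈ 13.98 years

about 14.0 years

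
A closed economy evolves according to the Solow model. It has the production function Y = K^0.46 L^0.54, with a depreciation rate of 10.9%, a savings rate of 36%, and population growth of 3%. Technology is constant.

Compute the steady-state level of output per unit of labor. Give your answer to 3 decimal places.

Steady state requires s·f(k) = (n + δ)·k, i.e. s·k^α = (n + δ)·k.
Dividing both sides by k: k^(1−α) = s / (n + δ).
k^0.54 = 0.36 / (0.030 + 0.109) = 0.36 / 0.139 = 2.5899
k* = 2.5899^(1/0.54) ≈ 5.8256
y* = (k*)^α = 5.8256^0.46 ≈ 2.2493

y* = 2.249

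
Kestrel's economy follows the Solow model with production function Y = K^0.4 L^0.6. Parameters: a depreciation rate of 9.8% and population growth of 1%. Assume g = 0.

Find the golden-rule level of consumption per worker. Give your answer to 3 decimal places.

At the golden rule, f'(k) = n + δ, so α·k^(α−1) = n + δ and k_gold = (α/(n + δ))^(1/(1−α)).
k_gold = (0.4/0.108)^(1/0.6) = 3.7037^1.6667 ≈ 8.8664
c_gold = f(k_gold) − (n + δ)·k_gold = 2.3939 − 0.108×8.8664 ≈ 1.4363

c_gold ≈ 1.436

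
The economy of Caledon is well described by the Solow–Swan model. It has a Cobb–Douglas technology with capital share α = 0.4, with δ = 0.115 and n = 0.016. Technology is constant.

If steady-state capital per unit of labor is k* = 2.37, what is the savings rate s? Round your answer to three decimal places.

In steady state, investment equals break-even investment: s·k^α = (n + δ)·k.
So s / (n + δ) = (k*)^(1−α) = 2.37^0.6 = 1.6782.
Therefore s = 1.6782 × (n + δ) = 1.6782 × 0.131 = 0.2198.

s ≈ 0.220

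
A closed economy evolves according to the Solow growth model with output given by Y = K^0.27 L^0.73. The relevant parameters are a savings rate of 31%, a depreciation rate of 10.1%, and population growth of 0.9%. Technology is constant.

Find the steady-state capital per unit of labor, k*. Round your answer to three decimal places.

Steady state requires s·f(k) = (n + δ)·k, i.e. s·k^α = (n + δ)·k.
Dividing both sides by k: k^(1−α) = s / (n + δ).
k^0.73 = 0.31 / (0.009 + 0.101) = 0.31 / 0.110 = 2.8182
k* = 2.8182^(1/0.73) ≈ 4.1343

k* ≈ 4.134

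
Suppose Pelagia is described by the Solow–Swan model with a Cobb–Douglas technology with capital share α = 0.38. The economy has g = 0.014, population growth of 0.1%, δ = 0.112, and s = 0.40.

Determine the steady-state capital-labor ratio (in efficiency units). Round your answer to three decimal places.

At the steady state, Δk = 0, so s·k^α = (n + g + δ)·k.
Rearranging, k^(1−α) = s / (n + g + δ).
k^0.62 = 0.40 / (0.001 + 0.014 + 0.112) = 0.40 / 0.127 = 3.1496
k* = 3.1496^(1/0.62) ≈ 6.3626

k* ≈ 6.363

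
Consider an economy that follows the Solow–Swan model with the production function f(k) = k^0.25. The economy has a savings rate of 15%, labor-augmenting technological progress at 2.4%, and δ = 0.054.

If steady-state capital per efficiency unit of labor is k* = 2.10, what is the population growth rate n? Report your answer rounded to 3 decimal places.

n ≈ 0.008

Steady state requires s·f(k) = (n + g + δ)·k, i.e. s·k^α = (n + g + δ)·k.
So s / (n + g + δ) = (k*)^(1−α) = 2.10^0.75 = 1.7445.
Therefore n + g + δ = s / 1.7445 = 0.15 / 1.7445 = 0.0860, so n = 0.0860 − 0.078 = 0.0080.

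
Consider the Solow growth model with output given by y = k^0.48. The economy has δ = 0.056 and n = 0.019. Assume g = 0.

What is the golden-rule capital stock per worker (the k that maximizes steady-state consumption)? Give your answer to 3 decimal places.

k_gold ≈ 35.510

The golden rule sets f'(k) = n + δ, i.e. α·k^(α−1) = n + δ.
So k^(1−α) = α / (n + δ) = 0.48 / 0.075 = 6.4000.
k_gold = 6.4000^(1/0.52) ≈ 35.5096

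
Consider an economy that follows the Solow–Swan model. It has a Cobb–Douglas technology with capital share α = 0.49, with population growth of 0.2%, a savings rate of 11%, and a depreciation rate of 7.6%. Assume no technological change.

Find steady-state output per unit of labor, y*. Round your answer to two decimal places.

Steady state requires s·f(k) = (n + δ)·k, i.e. s·k^α = (n + δ)·k.
Rearranging, k^(1−α) = s / (n + δ).
k^0.51 = 0.11 / (0.002 + 0.076) = 0.11 / 0.078 = 1.4103
k* = 1.4103^(1/0.51) ≈ 1.9623
y* = (k*)^α = 1.9623^0.49 ≈ 1.3914

y* = 1.39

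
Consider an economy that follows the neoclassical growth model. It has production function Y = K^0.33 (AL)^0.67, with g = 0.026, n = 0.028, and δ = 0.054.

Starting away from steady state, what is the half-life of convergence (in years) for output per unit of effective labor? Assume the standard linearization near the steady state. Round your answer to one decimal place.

Near the steady state the convergence rate is λ = (1 − α)(n + g + δ).
λ = (1 − 0.33) × 0.108 = 0.67 × 0.108 = 0.07236
Half-life = ln 2 / λ = 0.6931 / 0.07236 ≈ 9.58 years

half-life ≈ 9.6 years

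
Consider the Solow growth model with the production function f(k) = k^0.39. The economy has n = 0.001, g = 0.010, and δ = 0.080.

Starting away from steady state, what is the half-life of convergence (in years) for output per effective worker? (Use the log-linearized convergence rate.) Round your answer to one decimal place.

half-life ≈ 12.5 years

Near the steady state the convergence rate is λ = (1 − α)(n + g + δ).
λ = (1 − 0.39) × 0.091 = 0.61 × 0.091 = 0.05551
Half-life = ln 2 / λ = 0.6931 / 0.05551 ≈ 12.49 years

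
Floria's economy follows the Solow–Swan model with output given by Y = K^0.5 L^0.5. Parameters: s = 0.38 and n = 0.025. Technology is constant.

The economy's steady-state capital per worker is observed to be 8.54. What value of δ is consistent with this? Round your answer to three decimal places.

δ ≈ 0.105

Steady state requires s·f(k) = (n + δ)·k, i.e. s·k^α = (n + δ)·k.
So s / (n + δ) = (k*)^(1−α) = 8.54^0.5 = 2.9223.
Therefore n + δ = s / 2.9223 = 0.38 / 2.9223 = 0.1300, so δ = 0.1300 − 0.025 = 0.1050.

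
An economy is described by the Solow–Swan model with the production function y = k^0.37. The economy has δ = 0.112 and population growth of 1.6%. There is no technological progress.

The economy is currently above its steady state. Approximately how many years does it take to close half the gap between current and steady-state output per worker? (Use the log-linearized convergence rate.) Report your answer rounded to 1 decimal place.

Near the steady state the convergence rate is λ = (1 − α)(n + δ).
λ = (1 − 0.37) × 0.128 = 0.63 × 0.128 = 0.08064
Half-life = ln 2 / λ = 0.6931 / 0.08064 ≈ 8.59 years

t_½ ≈ 8.6 years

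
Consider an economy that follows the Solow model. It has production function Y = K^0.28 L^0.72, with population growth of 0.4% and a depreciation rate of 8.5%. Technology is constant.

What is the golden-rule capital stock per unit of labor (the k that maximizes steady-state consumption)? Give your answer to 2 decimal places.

The golden rule sets f'(k) = n + δ, i.e. α·k^(α−1) = n + δ.
So k^(1−α) = α / (n + δ) = 0.28 / 0.089 = 3.1461.
k_gold = 3.1461^(1/0.72) ≈ 4.9130

k_gold ≈ 4.91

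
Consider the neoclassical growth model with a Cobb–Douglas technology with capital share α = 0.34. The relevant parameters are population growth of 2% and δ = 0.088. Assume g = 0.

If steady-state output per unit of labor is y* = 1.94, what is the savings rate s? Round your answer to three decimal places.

In steady state, investment equals break-even investment: s·k^α = (n + δ)·k.
Since y* = [s/(n + δ)]^(α/(1−α)), we have s/(n + δ) = (y*)^((1−α)/α) = 1.94^1.9412 = 3.6198.
Therefore s = 3.6198 × (n + δ) = 3.6198 × 0.108 = 0.3909.

s ≈ 0.391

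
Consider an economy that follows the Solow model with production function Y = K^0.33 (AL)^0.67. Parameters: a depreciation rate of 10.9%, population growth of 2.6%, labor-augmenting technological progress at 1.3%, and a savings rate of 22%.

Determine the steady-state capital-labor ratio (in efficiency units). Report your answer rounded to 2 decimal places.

At the steady state, Δk = 0, so s·k^α = (n + g + δ)·k.
Dividing both sides by k: k^(1−α) = s / (n + g + δ).
k^0.67 = 0.22 / (0.026 + 0.013 + 0.109) = 0.22 / 0.148 = 1.4865
k* = 1.4865^(1/0.67) ≈ 1.8070

k* = 1.81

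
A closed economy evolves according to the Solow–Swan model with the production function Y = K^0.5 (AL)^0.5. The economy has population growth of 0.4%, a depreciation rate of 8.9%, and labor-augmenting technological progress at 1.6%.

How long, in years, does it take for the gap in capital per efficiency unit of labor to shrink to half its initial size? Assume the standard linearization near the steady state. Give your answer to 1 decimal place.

about 12.7 years

Near the steady state the convergence rate is λ = (1 − α)(n + g + δ).
λ = (1 − 0.5) × 0.109 = 0.5 × 0.109 = 0.0545
Half-life = ln 2 / λ = 0.6931 / 0.0545 ≈ 12.72 years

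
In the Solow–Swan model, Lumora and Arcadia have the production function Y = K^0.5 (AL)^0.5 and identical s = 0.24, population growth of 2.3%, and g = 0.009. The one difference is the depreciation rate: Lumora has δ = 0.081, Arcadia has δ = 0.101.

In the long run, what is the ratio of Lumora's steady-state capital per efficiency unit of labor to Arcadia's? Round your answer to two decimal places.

Steady-state k* = [s/(n + g + δ)]^(1/(1−α)), so the ratio is [ (s_L/(n + g + δ)_L) / (s_A/(n + g + δ)_A) ]^2.
s_L/(n + g + δ)_L = 0.24/0.113 = 2.1239; s_A/(n + g + δ)_A = 0.24/0.133 = 1.8045.
Ratio = (2.1239/1.8045)^2 = 1.1770^2 ≈ 1.3853

ratio ≈ 1.39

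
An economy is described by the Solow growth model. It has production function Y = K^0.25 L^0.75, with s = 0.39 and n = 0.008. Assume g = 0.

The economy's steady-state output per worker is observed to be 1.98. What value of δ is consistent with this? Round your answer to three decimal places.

Steady state requires s·f(k) = (n + δ)·k, i.e. s·k^α = (n + δ)·k.
Since y* = [s/(n + δ)]^(α/(1−α)), we have s/(n + δ) = (y*)^((1−α)/α) = 1.98^3 = 7.7624.
Therefore n + δ = s / 7.7624 = 0.39 / 7.7624 = 0.0502, so δ = 0.0502 − 0.008 = 0.0422.

δ ≈ 0.042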